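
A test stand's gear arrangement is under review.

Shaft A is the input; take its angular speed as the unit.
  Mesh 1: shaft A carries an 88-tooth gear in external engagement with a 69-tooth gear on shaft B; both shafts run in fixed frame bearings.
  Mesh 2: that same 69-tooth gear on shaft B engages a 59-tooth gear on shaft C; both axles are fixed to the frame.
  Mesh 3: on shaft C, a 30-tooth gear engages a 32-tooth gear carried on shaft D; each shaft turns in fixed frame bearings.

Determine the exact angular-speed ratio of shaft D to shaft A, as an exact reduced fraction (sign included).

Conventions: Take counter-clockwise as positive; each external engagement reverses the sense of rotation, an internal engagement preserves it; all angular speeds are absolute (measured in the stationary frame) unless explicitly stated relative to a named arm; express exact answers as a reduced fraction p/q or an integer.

class = fixed-axis compound train [3 meshes; 3 ratios multiply, 3 sense flips]
mesh 1 [88T→69T]: running ratio 88/69, sense −
mesh 2 [69T→59T]: running ratio 88/59, sense +
mesh 3 [30T→32T]: running ratio 165/118, sense −
ω_out/ω_in = -165/118

-165/118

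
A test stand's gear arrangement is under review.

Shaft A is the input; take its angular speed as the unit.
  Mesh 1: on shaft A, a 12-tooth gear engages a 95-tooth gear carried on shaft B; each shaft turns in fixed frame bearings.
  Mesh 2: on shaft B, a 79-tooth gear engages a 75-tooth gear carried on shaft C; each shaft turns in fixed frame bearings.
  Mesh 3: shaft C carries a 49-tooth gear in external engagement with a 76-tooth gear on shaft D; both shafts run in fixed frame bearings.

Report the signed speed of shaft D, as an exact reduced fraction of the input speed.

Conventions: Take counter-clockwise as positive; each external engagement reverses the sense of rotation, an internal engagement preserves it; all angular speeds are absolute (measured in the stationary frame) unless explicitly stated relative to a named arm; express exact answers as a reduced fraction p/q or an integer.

3-mesh fixed-axis compound train (all bearings frame-fixed)
mesh 1 [12T→95T]: |ω|/ω_in = 1×12/95 = 12/95, sense flips to −
mesh 2 [79T→75T]: |ω|/ω_in = (12/95)×79/75 = 316/2375, sense flips to +
mesh 3 [49T→76T]: |ω|/ω_in = (316/2375)×49/76 = 3871/45125, sense flips to −
signed output speed (× input speed) = -3871/45125

-3871/45125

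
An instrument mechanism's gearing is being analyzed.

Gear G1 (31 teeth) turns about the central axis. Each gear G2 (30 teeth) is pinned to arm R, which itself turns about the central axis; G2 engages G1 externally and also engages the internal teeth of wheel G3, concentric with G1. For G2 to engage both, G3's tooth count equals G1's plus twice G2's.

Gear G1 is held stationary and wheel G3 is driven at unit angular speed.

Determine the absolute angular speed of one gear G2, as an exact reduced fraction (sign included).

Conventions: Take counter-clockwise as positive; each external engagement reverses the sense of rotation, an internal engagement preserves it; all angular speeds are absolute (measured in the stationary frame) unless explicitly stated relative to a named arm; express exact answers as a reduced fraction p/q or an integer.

91/60

class = planetary set [G3 = 31+2·30 = 91; Willis about the carrier]
ring teeth: 31 + 2·30 = 91
31(ω_sun−ω_arm) = −91(ω_ring−ω_arm),  ω_sun = 0, ω_ring = 1
31(0−ω_arm) = −91(1−ω_arm)  ⇒  122·ω_arm = 91  ⇒  ω_arm = 91/122
sun–planet mesh: 31·(0−91/122) = −30·(ω_p−ω_arm)  ⇒  ω_p−ω_arm = 2821/3660
ω_p = 91/122 + 2821/3660 = 91/60
exact speed ratio = 91/60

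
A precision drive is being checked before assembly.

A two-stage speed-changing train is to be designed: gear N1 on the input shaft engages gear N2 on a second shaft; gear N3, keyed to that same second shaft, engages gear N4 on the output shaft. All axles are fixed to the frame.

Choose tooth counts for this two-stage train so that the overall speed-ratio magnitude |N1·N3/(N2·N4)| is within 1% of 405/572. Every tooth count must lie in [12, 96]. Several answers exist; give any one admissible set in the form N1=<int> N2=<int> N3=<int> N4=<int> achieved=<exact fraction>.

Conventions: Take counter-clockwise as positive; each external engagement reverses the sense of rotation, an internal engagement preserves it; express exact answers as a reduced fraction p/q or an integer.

design class (target 405/572): fixed-axis compound train
target = 405/572 in lowest terms: an exact hit needs N1·N3 = k·405 and N2·N4 = k·572 for one integer k, every count in [12, 96]; additionally prefer no 1:1 stage (N1 ≠ N2, N3 ≠ N4)
k = 1: N1·N3 = 405 = 15·27, N2·N4 = 572 = 13·44
achieved = 15·27/(13·44) = 405/572; |achieved − target| = 0 ≤ 81/11440 ✓

N1=15 N2=13 N3=27 N4=44 achieved=405/572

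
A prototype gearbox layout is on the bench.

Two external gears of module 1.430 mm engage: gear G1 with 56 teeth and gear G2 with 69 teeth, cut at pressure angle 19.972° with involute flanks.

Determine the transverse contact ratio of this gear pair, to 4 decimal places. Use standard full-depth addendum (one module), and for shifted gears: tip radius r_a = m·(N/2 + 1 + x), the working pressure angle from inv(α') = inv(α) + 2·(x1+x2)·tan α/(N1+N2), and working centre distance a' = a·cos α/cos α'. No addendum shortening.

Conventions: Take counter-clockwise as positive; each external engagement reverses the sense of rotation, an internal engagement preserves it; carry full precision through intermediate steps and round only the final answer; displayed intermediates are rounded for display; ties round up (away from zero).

1.7913

class = single-mesh tooth geometry [involute pair 56T × 69T, m = 1.430]
base radii: r_b1 = 37.631980, r_b2 = 46.367976
tip radii: r_a1 = 41.470000, r_a2 = 50.765000
no profile shift: α' = α, a' = a
action lengths: √(r_a1²−r_b1²) = 17.423976, √(r_a2²−r_b2²) = 20.666302
base pitch p_b = π·m·cos α = 4.222298
CR = (17.423976 + 20.666302 − 89.375000·sin 19.97200°)/4.222298 = 1.791270
contact ratio ≈ 1.7913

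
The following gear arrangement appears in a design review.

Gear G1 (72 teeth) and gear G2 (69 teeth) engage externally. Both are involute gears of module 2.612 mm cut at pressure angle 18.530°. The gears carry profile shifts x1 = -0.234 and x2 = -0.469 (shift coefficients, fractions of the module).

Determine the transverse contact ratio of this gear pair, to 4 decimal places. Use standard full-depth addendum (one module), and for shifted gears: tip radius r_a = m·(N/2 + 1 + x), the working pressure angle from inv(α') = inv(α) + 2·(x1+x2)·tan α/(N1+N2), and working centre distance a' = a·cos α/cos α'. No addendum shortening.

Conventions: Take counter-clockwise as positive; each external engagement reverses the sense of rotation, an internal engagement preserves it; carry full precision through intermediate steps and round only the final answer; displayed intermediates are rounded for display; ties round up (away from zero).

2.0943

class = single-mesh tooth geometry [involute pair 72T × 69T, m = 2.612]
base radii: r_b1 = 89.157135, r_b2 = 85.442255
tip radii: r_a1 = 96.032792, r_a2 = 91.500972
inv(α') = inv(18.530°) + 2·(-0.234-0.469)·tan α/(72+69) = 0.00842586  ⇒  α' = 16.62418°
a' = a·cos α / cos α' = 184.1460·cos 18.530°/cos 16.62418° = 182.215657
action lengths: √(r_a1²−r_b1²) = 35.683363, √(r_a2²−r_b2²) = 32.742160
base pitch p_b = π·m·cos α = 7.780428
CR = (35.683363 + 32.742160 − 182.215657·sin 16.62418°)/7.780428 = 2.094349
contact ratio ≈ 2.0943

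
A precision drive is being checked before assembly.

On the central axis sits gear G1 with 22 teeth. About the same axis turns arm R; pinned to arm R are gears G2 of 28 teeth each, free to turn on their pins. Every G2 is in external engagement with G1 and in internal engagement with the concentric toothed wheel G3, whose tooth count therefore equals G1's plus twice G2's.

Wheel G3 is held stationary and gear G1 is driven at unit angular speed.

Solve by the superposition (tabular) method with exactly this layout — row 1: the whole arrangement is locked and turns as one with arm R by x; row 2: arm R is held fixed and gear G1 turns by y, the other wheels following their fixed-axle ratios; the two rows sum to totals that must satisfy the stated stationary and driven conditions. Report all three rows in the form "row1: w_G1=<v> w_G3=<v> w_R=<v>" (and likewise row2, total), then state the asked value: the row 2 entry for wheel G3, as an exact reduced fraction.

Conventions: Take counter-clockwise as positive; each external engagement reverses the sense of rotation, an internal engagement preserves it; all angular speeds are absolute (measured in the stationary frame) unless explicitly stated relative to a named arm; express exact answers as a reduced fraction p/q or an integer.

topology: planetary set — G1 22T / G2 28T / G3 78T, arm = carrier (Willis)
superposition row 1 [locked train]: every member turns x
superposition row 2 [arm held]: sun y, ring −(22/78)·y, arm 0
boundary: total ω_ring = x − (22/78)·y = 0 and total ω_sun = x + y = 1  ⇒  y = 39/50, x = 11/50
row 2 ring = −(22/78)·39/50 = -11/50
totals (row 1 + row 2): sun 11/50 + 39/50 = 1, ring 11/50 + (-11/50) = 0, arm 11/50 + 0 = 11/50
asked cell (row2, ring) = -11/50

row1: w_G1=11/50 w_G3=11/50 w_R=11/50
row2: w_G1=39/50 w_G3=-11/50 w_R=0
total: w_G1=1 w_G3=0 w_R=11/50
asked value: -11/50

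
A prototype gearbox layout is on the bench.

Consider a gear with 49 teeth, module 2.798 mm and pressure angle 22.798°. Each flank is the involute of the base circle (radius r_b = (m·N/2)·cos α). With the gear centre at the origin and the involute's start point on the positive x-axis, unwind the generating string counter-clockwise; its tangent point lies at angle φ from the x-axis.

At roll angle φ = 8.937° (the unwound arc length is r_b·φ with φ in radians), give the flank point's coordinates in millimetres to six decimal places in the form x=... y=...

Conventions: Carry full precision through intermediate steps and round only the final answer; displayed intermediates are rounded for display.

topology: single-mesh involute geometry — m = 2.798, N = 49
pitch radius r_p = m·N/2 = 2.798·49/2 = 68.551000
base radius r_b = r_p·cos α = 68.551000·cos 22.798° = 63.195568
roll angle φ = 8.937° = 0.15598008 rad
x = r_b·(cos φ + φ·sin φ) = 63.959666
y = r_b·(sin φ − φ·cos φ) = 0.079747

x=63.959666 y=0.079747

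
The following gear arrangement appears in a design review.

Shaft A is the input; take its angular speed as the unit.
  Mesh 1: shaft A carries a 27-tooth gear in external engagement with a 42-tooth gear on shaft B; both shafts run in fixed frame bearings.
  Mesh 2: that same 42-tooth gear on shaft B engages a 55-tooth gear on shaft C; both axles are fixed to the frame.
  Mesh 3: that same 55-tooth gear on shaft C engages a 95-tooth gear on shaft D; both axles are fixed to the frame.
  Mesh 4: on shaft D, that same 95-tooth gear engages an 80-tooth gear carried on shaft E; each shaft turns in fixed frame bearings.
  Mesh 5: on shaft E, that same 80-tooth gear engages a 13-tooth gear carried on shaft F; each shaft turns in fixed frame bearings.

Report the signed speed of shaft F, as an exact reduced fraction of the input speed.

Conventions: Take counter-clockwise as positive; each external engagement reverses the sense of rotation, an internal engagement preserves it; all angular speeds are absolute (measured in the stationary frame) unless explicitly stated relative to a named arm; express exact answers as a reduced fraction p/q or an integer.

-27/13

5-mesh fixed-axis compound train (all bearings frame-fixed)
mesh 1 [27T→42T]: |ω|/ω_in = 1×27/42 = 9/14, sense flips to −
mesh 2 [42T→55T]: |ω|/ω_in = (9/14)×42/55 = 27/55, sense flips to +
mesh 3 [55T→95T]: |ω|/ω_in = (27/55)×55/95 = 27/95, sense flips to −
mesh 4 [95T→80T]: |ω|/ω_in = (27/95)×95/80 = 27/80, sense flips to +
mesh 5 [80T→13T]: |ω|/ω_in = (27/80)×80/13 = 27/13, sense flips to −
signed output speed (× input speed) = -27/13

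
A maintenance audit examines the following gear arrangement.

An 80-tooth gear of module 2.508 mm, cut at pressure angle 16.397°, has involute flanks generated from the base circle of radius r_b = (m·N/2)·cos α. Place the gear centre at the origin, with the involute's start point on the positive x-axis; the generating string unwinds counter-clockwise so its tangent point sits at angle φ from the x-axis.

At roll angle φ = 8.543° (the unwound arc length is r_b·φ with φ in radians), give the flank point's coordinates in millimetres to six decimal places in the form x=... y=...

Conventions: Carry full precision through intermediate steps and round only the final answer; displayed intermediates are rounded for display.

x=97.303717 y=0.106104

single-mesh involute tooth geometry (80T wheel at module 2.508)
pitch radius r_p = m·N/2 = 2.508·80/2 = 100.320000
base radius r_b = r_p·cos α = 100.320000·cos 16.397° = 96.239861
roll angle φ = 8.543° = 0.14910348 rad
x = r_b·(cos φ + φ·sin φ) = 97.303717
y = r_b·(sin φ − φ·cos φ) = 0.106104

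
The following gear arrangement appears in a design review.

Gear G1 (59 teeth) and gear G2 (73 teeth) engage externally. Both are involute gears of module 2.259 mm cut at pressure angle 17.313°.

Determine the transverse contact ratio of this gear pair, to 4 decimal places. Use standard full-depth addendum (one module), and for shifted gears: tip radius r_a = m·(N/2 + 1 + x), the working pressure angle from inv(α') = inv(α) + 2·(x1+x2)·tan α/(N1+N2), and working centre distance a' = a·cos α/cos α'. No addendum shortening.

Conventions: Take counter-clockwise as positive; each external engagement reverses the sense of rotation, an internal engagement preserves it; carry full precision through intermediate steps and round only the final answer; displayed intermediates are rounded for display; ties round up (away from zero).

topology: single-mesh involute geometry — m = 2.259, 59T/73T pair
base radii: r_b1 = 63.621239, r_b2 = 78.717804
tip radii: r_a1 = 68.899500, r_a2 = 84.712500
no profile shift: α' = α, a' = a
action lengths: √(r_a1²−r_b1²) = 26.447666, √(r_a2²−r_b2²) = 31.300399
base pitch p_b = π·m·cos α = 6.775323
CR = (26.447666 + 31.300399 − 149.094000·sin 17.31300°)/6.775323 = 1.974660
contact ratio ≈ 1.9747

1.9747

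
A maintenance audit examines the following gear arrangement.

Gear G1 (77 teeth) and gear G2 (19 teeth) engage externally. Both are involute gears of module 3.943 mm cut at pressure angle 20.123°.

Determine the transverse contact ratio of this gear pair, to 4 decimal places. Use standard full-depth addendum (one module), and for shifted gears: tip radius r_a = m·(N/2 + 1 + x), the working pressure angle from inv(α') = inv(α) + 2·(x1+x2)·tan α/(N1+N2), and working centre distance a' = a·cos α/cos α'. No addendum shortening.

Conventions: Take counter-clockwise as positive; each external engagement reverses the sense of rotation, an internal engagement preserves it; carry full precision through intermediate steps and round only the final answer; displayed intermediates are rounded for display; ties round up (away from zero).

1.6764

topology: single-mesh involute geometry — m = 3.943, 77T/19T pair
base radii: r_b1 = 142.538719, r_b2 = 35.171892
tip radii: r_a1 = 155.748500, r_a2 = 41.401500
no profile shift: α' = α, a' = a
action lengths: √(r_a1²−r_b1²) = 62.771880, √(r_a2²−r_b2²) = 21.840839
base pitch p_b = π·m·cos α = 11.631132
CR = (62.771880 + 21.840839 − 189.264000·sin 20.12300°)/11.631132 = 1.676446
contact ratio ≈ 1.6764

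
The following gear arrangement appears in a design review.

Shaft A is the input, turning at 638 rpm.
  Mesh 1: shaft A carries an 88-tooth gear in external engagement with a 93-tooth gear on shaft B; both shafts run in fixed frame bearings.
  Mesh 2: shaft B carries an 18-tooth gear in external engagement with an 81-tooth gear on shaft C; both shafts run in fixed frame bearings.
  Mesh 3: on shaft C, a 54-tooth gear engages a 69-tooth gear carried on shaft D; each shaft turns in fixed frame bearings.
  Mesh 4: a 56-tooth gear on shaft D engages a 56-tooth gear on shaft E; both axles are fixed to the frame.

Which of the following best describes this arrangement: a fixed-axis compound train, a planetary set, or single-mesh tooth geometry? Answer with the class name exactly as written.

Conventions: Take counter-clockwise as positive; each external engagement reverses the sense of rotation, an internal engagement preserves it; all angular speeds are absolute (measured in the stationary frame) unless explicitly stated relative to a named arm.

fixed-axis compound train

4-mesh fixed-axis compound train (all bearings frame-fixed)
classification: fixed-axis compound train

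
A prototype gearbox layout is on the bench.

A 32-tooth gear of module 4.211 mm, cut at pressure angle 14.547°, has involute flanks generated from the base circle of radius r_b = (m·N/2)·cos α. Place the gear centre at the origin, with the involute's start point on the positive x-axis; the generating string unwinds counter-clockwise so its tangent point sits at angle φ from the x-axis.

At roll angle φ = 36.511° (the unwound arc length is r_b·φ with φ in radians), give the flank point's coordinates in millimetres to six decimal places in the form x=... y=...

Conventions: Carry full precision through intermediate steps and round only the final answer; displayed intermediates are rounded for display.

recognized (one wheel, involute flank): single-mesh tooth geometry, m = 4.211, N = 32
pitch radius r_p = m·N/2 = 4.211·32/2 = 67.376000
base radius r_b = r_p·cos α = 67.376000·cos 14.547° = 65.216055
roll angle φ = 36.511° = 0.63723716 rad
x = r_b·(cos φ + φ·sin φ) = 77.143039
y = r_b·(sin φ − φ·cos φ) = 5.400047

x=77.143039 y=5.400047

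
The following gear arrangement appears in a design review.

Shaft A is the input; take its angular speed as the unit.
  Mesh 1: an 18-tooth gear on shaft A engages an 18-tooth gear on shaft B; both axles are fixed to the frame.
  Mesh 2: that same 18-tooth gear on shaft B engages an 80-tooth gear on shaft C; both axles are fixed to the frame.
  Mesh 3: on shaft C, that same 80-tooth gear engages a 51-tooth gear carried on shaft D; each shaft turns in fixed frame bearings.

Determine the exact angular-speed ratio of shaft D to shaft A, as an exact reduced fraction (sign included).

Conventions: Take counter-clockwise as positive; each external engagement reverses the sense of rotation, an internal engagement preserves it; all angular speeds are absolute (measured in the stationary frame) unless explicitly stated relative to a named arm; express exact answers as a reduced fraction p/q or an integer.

-6/17

class = fixed-axis compound train [3 meshes; 3 ratios multiply, 3 sense flips]
mesh 1 [18T→18T]: running ratio 1, sense −
mesh 2 [18T→80T]: running ratio 9/40, sense +
mesh 3 [80T→51T]: running ratio 6/17, sense −
ω_out/ω_in = -6/17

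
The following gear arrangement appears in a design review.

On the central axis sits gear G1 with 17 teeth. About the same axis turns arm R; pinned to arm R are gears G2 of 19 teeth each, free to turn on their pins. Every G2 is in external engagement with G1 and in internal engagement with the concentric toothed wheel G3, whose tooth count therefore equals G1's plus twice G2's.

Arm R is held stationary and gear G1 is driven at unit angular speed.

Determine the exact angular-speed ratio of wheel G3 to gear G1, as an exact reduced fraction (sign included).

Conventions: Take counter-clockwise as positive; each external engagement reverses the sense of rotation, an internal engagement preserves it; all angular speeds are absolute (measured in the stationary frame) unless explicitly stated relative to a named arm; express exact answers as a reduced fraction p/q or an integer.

-17/55

topology: planetary set — G1 17T / G2 19T / G3 55T, arm = carrier (Willis)
ring teeth: 17 + 2·19 = 55
17(ω_sun−ω_arm) = −55(ω_ring−ω_arm),  ω_arm = 0, ω_sun = 1
ω_ring = 0 − (17/55)(1−0) = -17/55
ω_out/ω_in = -17/55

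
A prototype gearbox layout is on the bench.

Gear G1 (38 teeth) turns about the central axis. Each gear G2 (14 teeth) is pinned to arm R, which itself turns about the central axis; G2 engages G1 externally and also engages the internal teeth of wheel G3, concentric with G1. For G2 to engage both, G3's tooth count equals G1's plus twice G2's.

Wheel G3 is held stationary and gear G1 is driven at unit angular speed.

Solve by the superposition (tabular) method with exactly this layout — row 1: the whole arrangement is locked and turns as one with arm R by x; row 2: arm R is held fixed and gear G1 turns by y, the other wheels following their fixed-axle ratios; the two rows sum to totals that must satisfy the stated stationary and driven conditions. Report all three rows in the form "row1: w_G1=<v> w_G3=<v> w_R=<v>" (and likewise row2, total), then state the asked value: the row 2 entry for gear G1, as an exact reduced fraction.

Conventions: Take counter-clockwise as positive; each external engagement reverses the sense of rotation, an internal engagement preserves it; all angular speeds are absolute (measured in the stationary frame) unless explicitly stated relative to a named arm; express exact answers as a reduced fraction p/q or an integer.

row1: w_G1=19/52 w_G3=19/52 w_R=19/52
row2: w_G1=33/52 w_G3=-19/52 w_R=0
total: w_G1=1 w_G3=0 w_R=19/52
asked value: 33/52

recognized (axles ride arm R): planetary set, 38/14/66 teeth
row 1 — lock + rotate with arm: ω_sun = ω_ring = ω_arm = x
superposition row 2 [arm held]: sun y, ring −(38/66)·y, arm 0
boundary: total ω_ring = x − (38/66)·y = 0 and total ω_sun = x + y = 1  ⇒  y = 33/52, x = 19/52
row 2 ring = −(38/66)·33/52 = -19/52
totals (row 1 + row 2): sun 19/52 + 33/52 = 1, ring 19/52 + (-19/52) = 0, arm 19/52 + 0 = 19/52
asked cell (row2, sun) = 33/52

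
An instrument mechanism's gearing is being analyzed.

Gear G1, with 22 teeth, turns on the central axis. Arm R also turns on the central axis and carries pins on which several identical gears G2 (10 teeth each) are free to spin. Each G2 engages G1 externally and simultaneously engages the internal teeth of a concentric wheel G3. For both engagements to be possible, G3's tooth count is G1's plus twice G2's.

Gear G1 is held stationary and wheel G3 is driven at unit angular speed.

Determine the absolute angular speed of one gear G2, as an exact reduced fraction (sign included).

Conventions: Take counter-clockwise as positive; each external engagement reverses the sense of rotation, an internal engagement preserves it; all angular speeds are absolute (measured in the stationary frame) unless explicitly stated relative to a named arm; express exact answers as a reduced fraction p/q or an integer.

21/10

class = planetary set [G3 = 22+2·10 = 42; Willis about the carrier]
ring teeth: 22 + 2·10 = 42
22(ω_sun−ω_arm) = −42(ω_ring−ω_arm),  ω_sun = 0, ω_ring = 1
22(0−ω_arm) = −42(1−ω_arm)  ⇒  64·ω_arm = 42  ⇒  ω_arm = 21/32
sun–planet mesh: 22·(0−21/32) = −10·(ω_p−ω_arm)  ⇒  ω_p−ω_arm = 231/160
ω_p = 21/32 + 231/160 = 21/10
exact speed ratio = 21/10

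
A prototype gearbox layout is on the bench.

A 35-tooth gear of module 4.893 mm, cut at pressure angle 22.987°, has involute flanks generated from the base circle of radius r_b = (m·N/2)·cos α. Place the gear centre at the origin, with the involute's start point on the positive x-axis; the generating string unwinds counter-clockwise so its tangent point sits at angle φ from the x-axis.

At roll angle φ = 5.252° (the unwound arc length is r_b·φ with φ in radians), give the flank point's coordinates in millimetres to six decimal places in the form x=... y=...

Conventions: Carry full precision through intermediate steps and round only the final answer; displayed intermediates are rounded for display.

topology: single-mesh involute geometry — m = 4.893, N = 35
pitch radius r_p = m·N/2 = 4.893·35/2 = 85.627500
base radius r_b = r_p·cos α = 85.627500·cos 22.987° = 78.828119
roll angle φ = 5.252° = 0.09166469 rad
x = r_b·(cos φ + φ·sin φ) = 79.158597
y = r_b·(sin φ − φ·cos φ) = 0.020221

x=79.158597 y=0.020221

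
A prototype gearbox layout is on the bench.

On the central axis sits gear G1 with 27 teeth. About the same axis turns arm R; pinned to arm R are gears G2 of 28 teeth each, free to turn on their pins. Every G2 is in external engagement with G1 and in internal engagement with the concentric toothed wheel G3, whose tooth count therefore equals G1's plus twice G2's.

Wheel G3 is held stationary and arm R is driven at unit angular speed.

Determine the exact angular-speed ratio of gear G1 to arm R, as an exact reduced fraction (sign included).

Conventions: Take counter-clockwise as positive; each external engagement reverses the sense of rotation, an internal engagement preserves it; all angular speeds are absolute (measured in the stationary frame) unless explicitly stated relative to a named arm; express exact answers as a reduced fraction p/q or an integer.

110/27

class = planetary set [G3 = 27+2·28 = 83; Willis about the carrier]
ring teeth: 27 + 2·28 = 83
27(ω_sun−ω_arm) = −83(ω_ring−ω_arm),  ω_ring = 0, ω_arm = 1
ω_sun = 1 − (83/27)(0−1) = 110/27
ω_out/ω_in = 110/27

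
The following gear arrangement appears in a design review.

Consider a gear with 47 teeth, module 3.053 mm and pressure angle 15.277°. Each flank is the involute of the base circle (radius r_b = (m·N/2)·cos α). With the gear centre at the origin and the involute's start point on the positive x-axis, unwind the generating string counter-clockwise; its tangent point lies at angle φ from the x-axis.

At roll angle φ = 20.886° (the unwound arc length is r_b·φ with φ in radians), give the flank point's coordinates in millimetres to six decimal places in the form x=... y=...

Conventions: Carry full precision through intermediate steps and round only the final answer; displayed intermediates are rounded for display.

x=73.657001 y=1.102720

class = single-mesh tooth geometry [base-circle involute, m = 3.053, 47T]
pitch radius r_p = m·N/2 = 3.053·47/2 = 71.745500
base radius r_b = r_p·cos α = 71.745500·cos 15.277° = 69.210248
roll angle φ = 20.886° = 0.36452947 rad
x = r_b·(cos φ + φ·sin φ) = 73.657001
y = r_b·(sin φ − φ·cos φ) = 1.102720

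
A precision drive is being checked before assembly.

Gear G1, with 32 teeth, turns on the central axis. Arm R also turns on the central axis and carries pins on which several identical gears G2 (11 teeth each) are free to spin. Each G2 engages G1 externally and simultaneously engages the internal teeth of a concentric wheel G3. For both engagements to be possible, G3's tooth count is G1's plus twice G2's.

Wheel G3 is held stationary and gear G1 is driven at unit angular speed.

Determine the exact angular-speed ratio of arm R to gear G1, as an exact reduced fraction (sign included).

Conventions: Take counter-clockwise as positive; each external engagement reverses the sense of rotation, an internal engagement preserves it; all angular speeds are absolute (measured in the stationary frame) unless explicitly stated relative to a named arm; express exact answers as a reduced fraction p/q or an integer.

16/43

recognized (axles ride arm R): planetary set, 32/11/54 teeth
ring teeth: 32 + 2·11 = 54
32(ω_sun−ω_arm) = −54(ω_ring−ω_arm),  ω_ring = 0, ω_sun = 1
32(1−ω_arm) = −54(0−ω_arm)  ⇒  86·ω_arm = 32  ⇒  ω_arm = 16/43
ω_out/ω_in = 16/43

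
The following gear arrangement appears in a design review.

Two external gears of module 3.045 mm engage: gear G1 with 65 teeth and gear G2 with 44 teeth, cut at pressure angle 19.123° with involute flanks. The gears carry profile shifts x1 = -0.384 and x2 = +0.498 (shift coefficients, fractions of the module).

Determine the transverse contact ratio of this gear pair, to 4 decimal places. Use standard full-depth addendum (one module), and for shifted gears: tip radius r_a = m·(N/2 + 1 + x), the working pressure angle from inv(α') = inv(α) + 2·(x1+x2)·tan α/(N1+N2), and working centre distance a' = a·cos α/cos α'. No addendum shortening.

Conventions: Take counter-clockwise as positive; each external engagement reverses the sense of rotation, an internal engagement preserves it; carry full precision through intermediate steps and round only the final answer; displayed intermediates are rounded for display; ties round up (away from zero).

class = single-mesh tooth geometry [involute pair 65T × 44T, m = 3.045]
base radii: r_b1 = 93.501500, r_b2 = 63.293323
tip radii: r_a1 = 100.838220, r_a2 = 71.551410
inv(α') = inv(19.123°) + 2·(-0.384+0.498)·tan α/(65+44) = 0.01369663  ⇒  α' = 19.46212°
a' = a·cos α / cos α' = 165.9525·cos 19.123°/cos 19.46212° = 166.296684
action lengths: √(r_a1²−r_b1²) = 37.759980, √(r_a2²−r_b2²) = 33.370039
base pitch p_b = π·m·cos α = 9.038265
CR = (37.759980 + 33.370039 − 166.296684·sin 19.46212°)/9.038265 = 1.739571
contact ratio ≈ 1.7396

1.7396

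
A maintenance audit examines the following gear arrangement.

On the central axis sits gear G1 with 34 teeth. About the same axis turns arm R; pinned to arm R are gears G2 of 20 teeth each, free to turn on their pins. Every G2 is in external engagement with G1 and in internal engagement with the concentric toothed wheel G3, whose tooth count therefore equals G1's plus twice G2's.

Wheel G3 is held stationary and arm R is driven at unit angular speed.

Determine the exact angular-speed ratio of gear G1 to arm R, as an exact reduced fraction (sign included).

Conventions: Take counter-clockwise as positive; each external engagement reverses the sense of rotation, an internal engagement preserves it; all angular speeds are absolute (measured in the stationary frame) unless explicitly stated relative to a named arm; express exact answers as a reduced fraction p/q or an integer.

class = planetary set [G3 = 34+2·20 = 74; Willis about the carrier]
ring teeth: 34 + 2·20 = 74
34(ω_sun−ω_arm) = −74(ω_ring−ω_arm),  ω_ring = 0, ω_arm = 1
ω_sun = 1 − (74/34)(0−1) = 54/17
ω_out/ω_in = 54/17

54/17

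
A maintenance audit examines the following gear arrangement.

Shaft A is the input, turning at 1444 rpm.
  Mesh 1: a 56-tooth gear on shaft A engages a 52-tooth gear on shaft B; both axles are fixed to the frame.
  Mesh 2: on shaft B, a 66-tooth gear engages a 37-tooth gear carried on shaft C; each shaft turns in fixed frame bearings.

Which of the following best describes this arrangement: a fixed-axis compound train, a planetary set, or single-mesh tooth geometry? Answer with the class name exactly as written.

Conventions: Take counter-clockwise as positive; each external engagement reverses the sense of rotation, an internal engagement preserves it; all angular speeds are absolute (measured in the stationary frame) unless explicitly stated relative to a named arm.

recognized (3 fixed axles, 2 meshes): fixed-axis compound train
classification: fixed-axis compound train

fixed-axis compound train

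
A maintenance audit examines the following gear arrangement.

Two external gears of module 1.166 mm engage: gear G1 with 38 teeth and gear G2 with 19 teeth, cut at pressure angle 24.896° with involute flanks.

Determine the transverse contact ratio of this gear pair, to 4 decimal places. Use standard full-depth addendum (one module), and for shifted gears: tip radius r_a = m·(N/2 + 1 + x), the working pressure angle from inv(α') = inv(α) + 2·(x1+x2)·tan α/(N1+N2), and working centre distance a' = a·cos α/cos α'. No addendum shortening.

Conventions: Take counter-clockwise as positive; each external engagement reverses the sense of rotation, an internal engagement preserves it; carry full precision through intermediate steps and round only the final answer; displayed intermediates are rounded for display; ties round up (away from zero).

topology: single-mesh involute geometry — m = 1.166, 38T/19T pair
base radii: r_b1 = 20.095304, r_b2 = 10.047652
tip radii: r_a1 = 23.320000, r_a2 = 12.243000
no profile shift: α' = α, a' = a
action lengths: √(r_a1²−r_b1²) = 11.832208, √(r_a2²−r_b2²) = 6.995408
base pitch p_b = π·m·cos α = 3.322698
CR = (11.832208 + 6.995408 − 33.231000·sin 24.89600°)/3.322698 = 1.456130
contact ratio ≈ 1.4561

1.4561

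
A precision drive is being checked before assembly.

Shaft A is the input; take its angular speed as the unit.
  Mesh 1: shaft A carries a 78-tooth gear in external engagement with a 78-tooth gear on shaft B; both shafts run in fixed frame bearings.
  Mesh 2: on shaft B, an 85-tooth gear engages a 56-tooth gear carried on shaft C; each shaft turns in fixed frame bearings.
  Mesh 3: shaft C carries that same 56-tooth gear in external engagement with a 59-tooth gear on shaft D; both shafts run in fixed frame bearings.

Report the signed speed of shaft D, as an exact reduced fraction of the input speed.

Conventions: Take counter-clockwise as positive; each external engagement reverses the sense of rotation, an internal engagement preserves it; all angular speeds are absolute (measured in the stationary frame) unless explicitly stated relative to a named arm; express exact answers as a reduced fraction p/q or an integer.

3-mesh fixed-axis compound train (all bearings frame-fixed)
mesh 1 [78T→78T]: |ω|/ω_in = 1×78/78 = 1, sense flips to −
mesh 2 [85T→56T]: |ω|/ω_in = 1×85/56 = 85/56, sense flips to +
mesh 3 [56T→59T]: |ω|/ω_in = (85/56)×56/59 = 85/59, sense flips to −
signed output speed (× input speed) = -85/59

-85/59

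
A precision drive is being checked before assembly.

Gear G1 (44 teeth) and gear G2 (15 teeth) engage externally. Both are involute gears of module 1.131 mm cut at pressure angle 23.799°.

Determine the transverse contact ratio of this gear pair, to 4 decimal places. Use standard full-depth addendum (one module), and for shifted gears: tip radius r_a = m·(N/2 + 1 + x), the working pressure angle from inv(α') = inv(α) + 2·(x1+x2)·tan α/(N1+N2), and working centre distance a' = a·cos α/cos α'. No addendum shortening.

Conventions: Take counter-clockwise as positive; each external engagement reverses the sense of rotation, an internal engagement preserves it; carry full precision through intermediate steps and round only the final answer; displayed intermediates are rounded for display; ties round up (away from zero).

single-mesh involute tooth geometry (44T engaging 15T at module 1.131)
base radii: r_b1 = 22.766202, r_b2 = 7.761205
tip radii: r_a1 = 26.013000, r_a2 = 9.613500
no profile shift: α' = α, a' = a
action lengths: √(r_a1²−r_b1²) = 12.584762, √(r_a2²−r_b2²) = 5.673013
base pitch p_b = π·m·cos α = 3.251006
CR = (12.584762 + 5.673013 − 33.364500·sin 23.79900°)/3.251006 = 1.474688
contact ratio ≈ 1.4747

1.4747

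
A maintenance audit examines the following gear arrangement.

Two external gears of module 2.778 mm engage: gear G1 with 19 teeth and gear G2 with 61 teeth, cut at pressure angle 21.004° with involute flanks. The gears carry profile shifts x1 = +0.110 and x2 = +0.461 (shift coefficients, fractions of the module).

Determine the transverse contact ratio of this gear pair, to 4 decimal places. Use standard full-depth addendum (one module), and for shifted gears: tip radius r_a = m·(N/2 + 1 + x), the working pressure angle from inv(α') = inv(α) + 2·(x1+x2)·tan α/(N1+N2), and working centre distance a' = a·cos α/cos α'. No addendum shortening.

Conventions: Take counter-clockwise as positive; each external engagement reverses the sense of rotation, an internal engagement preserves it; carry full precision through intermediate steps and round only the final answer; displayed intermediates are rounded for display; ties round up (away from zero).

single-mesh involute tooth geometry (19T engaging 61T at module 2.778)
base radii: r_b1 = 24.637461, r_b2 = 79.099216
tip radii: r_a1 = 29.474580, r_a2 = 88.787658
inv(α') = inv(21.004°) + 2·(+0.110+0.461)·tan α/(19+61) = 0.02283598  ⇒  α' = 22.93201°
a' = a·cos α / cos α' = 111.1200·cos 21.004°/cos 22.93201° = 112.638758
action lengths: √(r_a1²−r_b1²) = 16.178578, √(r_a2²−r_b2²) = 40.330661
base pitch p_b = π·m·cos α = 8.147460
CR = (16.178578 + 40.330661 − 112.638758·sin 22.93201°)/8.147460 = 1.549052
contact ratio ≈ 1.5491

1.5491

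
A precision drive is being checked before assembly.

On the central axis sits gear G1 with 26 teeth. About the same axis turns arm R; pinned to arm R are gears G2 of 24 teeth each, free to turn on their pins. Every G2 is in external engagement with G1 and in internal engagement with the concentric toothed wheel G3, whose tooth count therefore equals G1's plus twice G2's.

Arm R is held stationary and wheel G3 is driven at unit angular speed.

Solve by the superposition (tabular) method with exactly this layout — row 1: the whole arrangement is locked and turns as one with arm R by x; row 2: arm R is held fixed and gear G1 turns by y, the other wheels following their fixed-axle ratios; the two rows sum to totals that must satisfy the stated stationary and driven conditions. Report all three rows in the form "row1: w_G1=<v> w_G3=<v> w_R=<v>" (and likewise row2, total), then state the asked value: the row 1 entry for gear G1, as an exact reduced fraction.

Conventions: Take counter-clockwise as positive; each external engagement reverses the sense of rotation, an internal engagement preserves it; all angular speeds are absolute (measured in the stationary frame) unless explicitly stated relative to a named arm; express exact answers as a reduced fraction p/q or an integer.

row1: w_G1=0 w_G3=0 w_R=0
row2: w_G1=-37/13 w_G3=1 w_R=0
total: w_G1=-37/13 w_G3=1 w_R=0
asked value: 0

planetary set (26T centre, 24T on arm, 74T internal) — Willis relation
row 1 — lock + rotate with arm: ω_sun = ω_ring = ω_arm = x
row 2 — arm fixed, fixed-axis ratios: sun y, ring −(26/74)·y, arm 0
boundary: total ω_arm = x = 0 and total ω_ring = x − (26/74)·y = 1  ⇒  y = -37/13, x = 0
row 2 ring = −(26/74)·(-37/13) = 1
totals (row 1 + row 2): sun 0 + (-37/13) = -37/13, ring 0 + 1 = 1, arm 0 + 0 = 0
asked cell (row1, sun) = 0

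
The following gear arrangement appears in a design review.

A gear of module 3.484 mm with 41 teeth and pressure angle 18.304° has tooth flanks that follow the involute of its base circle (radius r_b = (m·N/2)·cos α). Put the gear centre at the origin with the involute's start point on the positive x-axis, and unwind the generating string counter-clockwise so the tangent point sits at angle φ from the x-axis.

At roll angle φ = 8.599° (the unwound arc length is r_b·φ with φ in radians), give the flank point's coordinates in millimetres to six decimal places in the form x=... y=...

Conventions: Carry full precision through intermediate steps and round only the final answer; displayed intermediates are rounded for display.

x=68.567672 y=0.076236

recognized (one wheel, involute flank): single-mesh tooth geometry, m = 3.484, N = 41
pitch radius r_p = m·N/2 = 3.484·41/2 = 71.422000
base radius r_b = r_p·cos α = 71.422000·cos 18.304° = 67.808301
roll angle φ = 8.599° = 0.15008086 rad
x = r_b·(cos φ + φ·sin φ) = 68.567672
y = r_b·(sin φ − φ·cos φ) = 0.076236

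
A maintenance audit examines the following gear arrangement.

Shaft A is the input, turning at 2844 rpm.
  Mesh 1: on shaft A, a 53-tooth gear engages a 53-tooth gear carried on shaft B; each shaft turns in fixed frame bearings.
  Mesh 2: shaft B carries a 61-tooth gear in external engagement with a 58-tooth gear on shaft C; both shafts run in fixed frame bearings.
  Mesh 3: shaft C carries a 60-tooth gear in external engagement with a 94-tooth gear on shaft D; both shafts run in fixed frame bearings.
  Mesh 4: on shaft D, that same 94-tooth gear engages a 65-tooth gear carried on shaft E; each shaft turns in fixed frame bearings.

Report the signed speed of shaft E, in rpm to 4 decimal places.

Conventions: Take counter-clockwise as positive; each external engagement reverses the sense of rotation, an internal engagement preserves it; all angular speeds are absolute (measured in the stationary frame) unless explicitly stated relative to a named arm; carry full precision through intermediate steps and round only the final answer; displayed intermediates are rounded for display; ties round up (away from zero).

+2761.0186 rpm

topology: fixed-axis compound train — 4 meshes, A→E
mesh 1 [53T→53T]: ω = 2844.0000×53/53 = 2844.0000 rpm, sense flips to −
mesh 2 [61T→58T]: ω = 2844.0000×61/58 = 2991.1034 rpm, sense flips to +
mesh 3 [60T→94T]: ω = 2991.1034×60/94 = 1909.2150 rpm, sense flips to −
mesh 4 [94T→65T]: ω = 1909.2150×94/65 = 2761.0186 rpm, sense flips to +
signed output speed = +2761.0186 rpm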